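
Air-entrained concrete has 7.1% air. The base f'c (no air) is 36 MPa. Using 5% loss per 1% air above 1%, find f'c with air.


Strength loss = (7.1 - 1) * 5 = 30.5%
f'c = 36 * (1 - 30.5/100)
= 25.02 MPa

25.02


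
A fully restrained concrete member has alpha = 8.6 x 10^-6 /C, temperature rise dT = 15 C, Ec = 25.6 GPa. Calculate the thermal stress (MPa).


sigma = alpha * dT * Ec
= 8.6e-6 * 15 * 25.6 * 1000
= 3.302 MPa

3.302


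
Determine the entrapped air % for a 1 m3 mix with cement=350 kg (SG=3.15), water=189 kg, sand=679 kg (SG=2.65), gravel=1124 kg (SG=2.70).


Vol cement = 350 / (3.15 * 1000) = 0.111111 m3
Vol water = 189 / 1000 = 0.189 m3
Vol sand = 679 / (2.65 * 1000) = 0.256226 m3
Vol gravel = 1124 / (2.70 * 1000) = 0.416296 m3
Total solid + water volume = 0.972634 m3
Air = (1 - 0.972634) * 100 = 2.74%

2.74


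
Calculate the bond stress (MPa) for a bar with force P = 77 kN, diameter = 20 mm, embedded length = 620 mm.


u = P / (pi * db * ld)
= 77 * 1000 / (pi * 20 * 620)
= 1.977 MPa

1.977


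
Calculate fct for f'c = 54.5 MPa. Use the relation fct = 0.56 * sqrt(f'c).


fct = 0.56 * sqrt(54.5)
= 0.56 * 7.382
= 4.134 MPa

4.134


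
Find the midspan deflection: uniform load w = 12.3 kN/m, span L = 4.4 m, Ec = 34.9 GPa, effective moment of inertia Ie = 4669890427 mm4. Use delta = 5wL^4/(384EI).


Convert: L = 4.4 m = 4400 mm, Ec = 34.9 GPa = 34900 MPa
delta = 5 * 12.3 * 4400^4 / (384 * 34900 * 4669890427)
= 0.37 mm

0.37


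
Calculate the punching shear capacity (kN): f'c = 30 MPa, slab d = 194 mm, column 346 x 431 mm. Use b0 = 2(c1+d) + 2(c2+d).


b0 = 2*(346 + 194) + 2*(431 + 194) = 2330 mm
Vc = 0.33 * sqrt(30) * 2330 * 194 / 1000
= 817.02 kN

817.02


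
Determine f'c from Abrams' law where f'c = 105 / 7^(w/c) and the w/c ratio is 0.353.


f'c = 105 / 7^0.353
= 105 / 1.988
= 52.83 MPa

52.83


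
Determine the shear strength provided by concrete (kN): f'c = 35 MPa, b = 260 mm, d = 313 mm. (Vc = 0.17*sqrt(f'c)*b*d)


Vc = 0.17 * sqrt(35) * 260 * 313 / 1000
= 81.85 kN

81.85


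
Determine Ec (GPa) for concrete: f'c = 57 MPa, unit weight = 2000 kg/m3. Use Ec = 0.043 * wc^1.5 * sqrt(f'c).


Ec = 0.043 * 2000^1.5 * sqrt(57) / 1000
= 29.04 GPa

29.04


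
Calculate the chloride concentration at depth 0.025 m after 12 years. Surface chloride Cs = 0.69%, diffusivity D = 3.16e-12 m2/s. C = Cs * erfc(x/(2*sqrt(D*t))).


t_seconds = 12 * 365.25 * 24 * 3600 = 378691200.0 s
arg = 0.025 / (2 * sqrt(3.16e-12 * 378691200.0))
= 0.3613
erfc(0.3613) = 0.6093
C = 0.69 * 0.6093 = 0.4204%

0.4204


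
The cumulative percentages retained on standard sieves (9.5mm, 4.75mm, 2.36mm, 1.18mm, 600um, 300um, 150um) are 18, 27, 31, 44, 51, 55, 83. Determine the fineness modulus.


FM = sum(cumulative % retained) / 100
= 309 / 100
= 3.09

3.09


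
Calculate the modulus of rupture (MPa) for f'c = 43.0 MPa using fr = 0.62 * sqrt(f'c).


fr = 0.62 * sqrt(43.0)
= 4.066 MPa

4.066


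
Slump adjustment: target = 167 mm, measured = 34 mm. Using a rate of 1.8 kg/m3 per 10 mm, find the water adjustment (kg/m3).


Difference = 167 - 34 = 133 mm
Water adjustment = 133 * 1.8 / 10 = 23.9 kg/m3

23.9


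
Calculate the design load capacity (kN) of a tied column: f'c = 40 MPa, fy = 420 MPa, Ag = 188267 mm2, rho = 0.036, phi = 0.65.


Ast = rho * Ag = 0.036 * 188267 = 6777.612 mm2
phi*Pn = 0.65 * 0.80 * (0.85 * 40 * (188267 - 6777.612) + 420 * 6777.612) / 1000
= 4688.96 kN

4688.96


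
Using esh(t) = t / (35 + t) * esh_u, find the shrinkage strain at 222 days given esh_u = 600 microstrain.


esh(222) = 222 / (35 + 222) * 600
= 222 / 257 * 600
= 518.3 microstrain

518.3


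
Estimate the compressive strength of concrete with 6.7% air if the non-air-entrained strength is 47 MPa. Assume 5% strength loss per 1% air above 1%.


Strength loss = (6.7 - 1) * 5 = 28.5%
f'c = 47 * (1 - 28.5/100)
= 33.61 MPa

33.61


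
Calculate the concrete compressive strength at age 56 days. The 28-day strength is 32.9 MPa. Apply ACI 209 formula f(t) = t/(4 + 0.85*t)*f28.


f(56) = 56 / (4 + 0.85 * 56) * 32.9
= 56 / 51.6 * 32.9
= 35.71 MPa

35.71


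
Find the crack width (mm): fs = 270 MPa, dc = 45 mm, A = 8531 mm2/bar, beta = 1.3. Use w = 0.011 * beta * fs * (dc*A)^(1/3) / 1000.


w = 0.011 * beta * fs * (dc * A)^(1/3) / 1000
= 0.011 * 1.3 * 270 * (45 * 8531)^(1/3) / 1000
= 0.281 mm

0.281


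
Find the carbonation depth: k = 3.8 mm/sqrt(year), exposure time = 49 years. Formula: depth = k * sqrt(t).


depth = k * sqrt(t)
= 3.8 * sqrt(49)
= 26.6 mm

26.6


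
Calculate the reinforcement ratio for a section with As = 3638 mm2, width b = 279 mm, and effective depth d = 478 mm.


rho = As / (b * d)
= 3638 / (279 * 478)
= 0.0273

0.0273


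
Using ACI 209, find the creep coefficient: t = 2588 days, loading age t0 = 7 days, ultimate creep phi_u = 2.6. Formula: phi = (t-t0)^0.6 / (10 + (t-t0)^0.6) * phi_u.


dt = 2588 - 7 = 2581
phi = 2581^0.6 / (10 + 2581^0.6) * 2.6
= 2.386

2.386


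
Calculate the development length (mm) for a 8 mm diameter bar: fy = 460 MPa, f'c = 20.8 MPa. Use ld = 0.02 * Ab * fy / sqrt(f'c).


Ab = pi * 8^2 / 4 = 50.265 mm2
ld = 0.02 * 50.265 * 460 / sqrt(20.8)
= 101.4 mm

101.4


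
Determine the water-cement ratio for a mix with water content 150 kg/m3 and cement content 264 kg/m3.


w/c = water / cement
w/c = 150 / 264 = 0.568

0.568


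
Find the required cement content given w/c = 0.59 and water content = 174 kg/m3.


Cement = water / (w/c)
= 174 / 0.59
= 294.9 kg/m3

294.9


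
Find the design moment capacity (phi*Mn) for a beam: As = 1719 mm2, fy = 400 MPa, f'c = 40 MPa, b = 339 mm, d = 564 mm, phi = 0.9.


a = As * fy / (0.85 * f'c * b)
= 1719 * 400 / (0.85 * 40 * 339)
= 59.6564 mm
Mn = As * fy * (d - a/2) / 10^6
= 367.2965 kN-m
phi*Mn = 0.9 * 367.2965 = 330.57 kN-m

330.57


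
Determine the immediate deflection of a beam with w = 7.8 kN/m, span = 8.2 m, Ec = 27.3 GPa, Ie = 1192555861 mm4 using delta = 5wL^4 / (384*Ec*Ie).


Convert: L = 8.2 m = 8200 mm, Ec = 27.3 GPa = 27300 MPa
delta = 5 * 7.8 * 8200^4 / (384 * 27300 * 1192555861)
= 14.1 mm

14.1


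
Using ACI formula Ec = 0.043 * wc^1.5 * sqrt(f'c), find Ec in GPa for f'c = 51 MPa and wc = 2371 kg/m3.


Ec = 0.043 * 2371^1.5 * sqrt(51) / 1000
= 35.45 GPa

35.45


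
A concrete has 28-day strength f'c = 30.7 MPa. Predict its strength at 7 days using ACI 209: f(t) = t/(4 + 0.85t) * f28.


f(7) = 7 / (4 + 0.85 * 7) * 30.7
= 7 / 9.95 * 30.7
= 21.6 MPa

21.6


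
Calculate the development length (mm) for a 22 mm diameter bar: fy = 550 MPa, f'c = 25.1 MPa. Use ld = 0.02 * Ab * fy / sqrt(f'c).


Ab = pi * 22^2 / 4 = 380.133 mm2
ld = 0.02 * 380.133 * 550 / sqrt(25.1)
= 834.6 mm

834.6


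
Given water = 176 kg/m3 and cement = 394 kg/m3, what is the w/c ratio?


w/c = water / cement
w/c = 176 / 394 = 0.447

0.447


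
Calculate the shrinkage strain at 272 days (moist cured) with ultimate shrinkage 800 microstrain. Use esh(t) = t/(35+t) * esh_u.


esh(272) = 272 / (35 + 272) * 800
= 272 / 307 * 800
= 708.8 microstrain

708.8


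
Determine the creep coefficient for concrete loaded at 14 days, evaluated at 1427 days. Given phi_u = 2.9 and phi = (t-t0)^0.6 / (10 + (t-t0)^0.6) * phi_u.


dt = 1427 - 14 = 1413
phi = 1413^0.6 / (10 + 1413^0.6) * 2.9
= 2.569

2.569


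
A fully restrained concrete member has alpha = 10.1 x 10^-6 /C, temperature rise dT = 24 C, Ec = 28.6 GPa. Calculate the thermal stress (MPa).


sigma = alpha * dT * Ec
= 10.1e-6 * 24 * 28.6 * 1000
= 6.933 MPa

6.933


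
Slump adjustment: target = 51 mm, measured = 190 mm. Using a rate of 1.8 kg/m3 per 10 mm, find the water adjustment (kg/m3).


Difference = 51 - 190 = -139 mm
Water adjustment = -139 * 1.8 / 10 = -25.0 kg/m3

-25.0


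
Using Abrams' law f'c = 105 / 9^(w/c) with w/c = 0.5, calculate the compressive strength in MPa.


f'c = 105 / 9^0.5
= 105 / 3.0
= 35.0 MPa

35.0


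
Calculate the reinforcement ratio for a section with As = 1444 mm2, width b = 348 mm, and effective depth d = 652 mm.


rho = As / (b * d)
= 1444 / (348 * 652)
= 0.0064

0.0064


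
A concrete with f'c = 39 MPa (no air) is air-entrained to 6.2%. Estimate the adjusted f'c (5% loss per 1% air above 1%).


Strength loss = (6.2 - 1) * 5 = 26.0%
f'c = 39 * (1 - 26.0/100)
= 28.86 MPa

28.86


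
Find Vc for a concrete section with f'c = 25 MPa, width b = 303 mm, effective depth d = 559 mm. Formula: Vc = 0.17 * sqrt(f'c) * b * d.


Vc = 0.17 * sqrt(25) * 303 * 559 / 1000
= 143.97 kN

143.97


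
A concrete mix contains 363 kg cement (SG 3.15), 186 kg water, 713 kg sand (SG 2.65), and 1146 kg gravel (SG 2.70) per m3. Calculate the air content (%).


Vol cement = 363 / (3.15 * 1000) = 0.115238 m3
Vol water = 186 / 1000 = 0.186 m3
Vol sand = 713 / (2.65 * 1000) = 0.269057 m3
Vol gravel = 1146 / (2.70 * 1000) = 0.424444 m3
Total solid + water volume = 0.994739 m3
Air = (1 - 0.994739) * 100 = 0.53%

0.53


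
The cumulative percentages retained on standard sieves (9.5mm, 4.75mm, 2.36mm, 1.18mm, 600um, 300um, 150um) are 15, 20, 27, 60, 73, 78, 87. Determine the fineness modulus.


FM = sum(cumulative % retained) / 100
= 360 / 100
= 3.6

3.6


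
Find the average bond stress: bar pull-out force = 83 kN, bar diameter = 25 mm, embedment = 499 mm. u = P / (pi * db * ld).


u = P / (pi * db * ld)
= 83 * 1000 / (pi * 25 * 499)
= 2.118 MPa

2.118


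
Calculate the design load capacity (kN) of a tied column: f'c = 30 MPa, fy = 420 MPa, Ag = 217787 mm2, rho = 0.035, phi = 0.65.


Ast = rho * Ag = 0.035 * 217787 = 7622.545 mm2
phi*Pn = 0.65 * 0.80 * (0.85 * 30 * (217787 - 7622.545) + 420 * 7622.545) / 1000
= 4451.54 kN

4451.54


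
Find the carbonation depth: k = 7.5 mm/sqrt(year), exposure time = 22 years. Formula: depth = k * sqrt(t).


depth = k * sqrt(t)
= 7.5 * sqrt(22)
= 35.18 mm

35.18


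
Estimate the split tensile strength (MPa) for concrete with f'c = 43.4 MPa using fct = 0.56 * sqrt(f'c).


fct = 0.56 * sqrt(43.4)
= 0.56 * 6.588
= 3.689 MPa

3.689


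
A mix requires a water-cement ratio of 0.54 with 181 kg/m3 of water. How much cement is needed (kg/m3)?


Cement = water / (w/c)
= 181 / 0.54
= 335.2 kg/m3

335.2


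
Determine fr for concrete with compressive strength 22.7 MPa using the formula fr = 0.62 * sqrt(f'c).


fr = 0.62 * sqrt(22.7)
= 2.954 MPa

2.954


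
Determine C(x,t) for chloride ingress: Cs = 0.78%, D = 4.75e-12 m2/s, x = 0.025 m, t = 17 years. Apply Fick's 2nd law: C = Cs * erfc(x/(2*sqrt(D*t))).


t_seconds = 17 * 365.25 * 24 * 3600 = 536479200.0 s
arg = 0.025 / (2 * sqrt(4.75e-12 * 536479200.0))
= 0.2476
erfc(0.2476) = 0.7262
C = 0.78 * 0.7262 = 0.5664%

0.5664


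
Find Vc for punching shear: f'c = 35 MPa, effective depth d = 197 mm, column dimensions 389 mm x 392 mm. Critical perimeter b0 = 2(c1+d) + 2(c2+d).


b0 = 2*(389 + 197) + 2*(392 + 197) = 2350 mm
Vc = 0.33 * sqrt(35) * 2350 * 197 / 1000
= 903.82 kN

903.82


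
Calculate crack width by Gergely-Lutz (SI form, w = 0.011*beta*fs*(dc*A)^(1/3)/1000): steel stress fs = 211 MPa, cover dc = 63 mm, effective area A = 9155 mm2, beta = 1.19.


w = 0.011 * beta * fs * (dc * A)^(1/3) / 1000
= 0.011 * 1.19 * 211 * (63 * 9155)^(1/3) / 1000
= 0.23 mm

0.23


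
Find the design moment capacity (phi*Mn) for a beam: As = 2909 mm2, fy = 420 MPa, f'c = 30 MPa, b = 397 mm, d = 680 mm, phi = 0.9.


a = As * fy / (0.85 * f'c * b)
= 2909 * 420 / (0.85 * 30 * 397)
= 120.6875 mm
Mn = As * fy * (d - a/2) / 10^6
= 757.0836 kN-m
phi*Mn = 0.9 * 757.0836 = 681.38 kN-m

681.38


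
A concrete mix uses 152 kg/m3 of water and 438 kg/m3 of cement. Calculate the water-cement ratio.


w/c = water / cement
w/c = 152 / 438 = 0.347

0.347


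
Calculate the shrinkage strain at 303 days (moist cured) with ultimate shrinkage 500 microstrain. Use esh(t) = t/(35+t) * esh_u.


esh(303) = 303 / (35 + 303) * 500
= 303 / 338 * 500
= 448.2 microstrain

448.2


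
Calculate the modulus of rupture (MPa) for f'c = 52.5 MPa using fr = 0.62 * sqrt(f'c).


fr = 0.62 * sqrt(52.5)
= 4.492 MPa

4.492


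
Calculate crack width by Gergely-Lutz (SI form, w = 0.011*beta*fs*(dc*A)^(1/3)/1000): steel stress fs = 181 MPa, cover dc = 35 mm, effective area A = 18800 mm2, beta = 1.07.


w = 0.011 * beta * fs * (dc * A)^(1/3) / 1000
= 0.011 * 1.07 * 181 * (35 * 18800)^(1/3) / 1000
= 0.185 mm

0.185


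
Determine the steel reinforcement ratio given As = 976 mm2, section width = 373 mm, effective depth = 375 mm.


rho = As / (b * d)
= 976 / (373 * 375)
= 0.007

0.007


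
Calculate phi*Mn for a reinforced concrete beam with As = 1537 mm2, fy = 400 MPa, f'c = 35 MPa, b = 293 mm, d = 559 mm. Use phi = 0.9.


a = As * fy / (0.85 * f'c * b)
= 1537 * 400 / (0.85 * 35 * 293)
= 70.5309 mm
Mn = As * fy * (d - a/2) / 10^6
= 321.992 kN-m
phi*Mn = 0.9 * 321.992 = 289.79 kN-m

289.79


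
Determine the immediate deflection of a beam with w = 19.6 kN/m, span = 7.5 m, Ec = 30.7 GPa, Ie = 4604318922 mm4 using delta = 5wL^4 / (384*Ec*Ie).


Convert: L = 7.5 m = 7500 mm, Ec = 30.7 GPa = 30700 MPa
delta = 5 * 19.6 * 7500^4 / (384 * 30700 * 4604318922)
= 5.71 mm

5.71


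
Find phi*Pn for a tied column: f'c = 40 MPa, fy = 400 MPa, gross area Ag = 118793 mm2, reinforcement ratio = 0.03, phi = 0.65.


Ast = rho * Ag = 0.03 * 118793 = 3563.79 mm2
phi*Pn = 0.65 * 0.80 * (0.85 * 40 * (118793 - 3563.79) + 400 * 3563.79) / 1000
= 2778.52 kN

2778.52


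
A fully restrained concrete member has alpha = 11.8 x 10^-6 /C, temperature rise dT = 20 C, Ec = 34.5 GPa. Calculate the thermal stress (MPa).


sigma = alpha * dT * Ec
= 11.8e-6 * 20 * 34.5 * 1000
= 8.142 MPa

8.142


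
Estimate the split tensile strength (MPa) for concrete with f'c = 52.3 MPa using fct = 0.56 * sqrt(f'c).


fct = 0.56 * sqrt(52.3)
= 0.56 * 7.232
= 4.05 MPa

4.05


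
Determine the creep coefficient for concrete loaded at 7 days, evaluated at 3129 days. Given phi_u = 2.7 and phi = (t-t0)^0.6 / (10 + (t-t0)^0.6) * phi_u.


dt = 3129 - 7 = 3122
phi = 3122^0.6 / (10 + 3122^0.6) * 2.7
= 2.5

2.5


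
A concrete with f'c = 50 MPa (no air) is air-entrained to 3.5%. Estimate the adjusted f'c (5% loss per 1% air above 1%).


Strength loss = (3.5 - 1) * 5 = 12.5%
f'c = 50 * (1 - 12.5/100)
= 43.75 MPa

43.75


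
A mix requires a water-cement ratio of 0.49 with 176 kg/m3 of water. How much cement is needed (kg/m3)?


Cement = water / (w/c)
= 176 / 0.49
= 359.2 kg/m3

359.2


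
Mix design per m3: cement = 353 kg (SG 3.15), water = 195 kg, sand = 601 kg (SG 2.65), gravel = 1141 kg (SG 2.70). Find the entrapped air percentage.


Vol cement = 353 / (3.15 * 1000) = 0.112063 m3
Vol water = 195 / 1000 = 0.195 m3
Vol sand = 601 / (2.65 * 1000) = 0.226792 m3
Vol gravel = 1141 / (2.70 * 1000) = 0.422593 m3
Total solid + water volume = 0.956449 m3
Air = (1 - 0.956449) * 100 = 4.36%

4.36


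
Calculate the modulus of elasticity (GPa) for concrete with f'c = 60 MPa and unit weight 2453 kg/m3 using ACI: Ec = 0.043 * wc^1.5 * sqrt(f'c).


Ec = 0.043 * 2453^1.5 * sqrt(60) / 1000
= 40.47 GPa

40.47


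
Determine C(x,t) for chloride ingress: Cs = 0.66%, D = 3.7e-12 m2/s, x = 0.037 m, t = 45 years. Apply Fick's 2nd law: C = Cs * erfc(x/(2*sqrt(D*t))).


t_seconds = 45 * 365.25 * 24 * 3600 = 1420092000.0 s
arg = 0.037 / (2 * sqrt(3.7e-12 * 1420092000.0))
= 0.2552
erfc(0.2552) = 0.7181
C = 0.66 * 0.7181 = 0.474%

0.474


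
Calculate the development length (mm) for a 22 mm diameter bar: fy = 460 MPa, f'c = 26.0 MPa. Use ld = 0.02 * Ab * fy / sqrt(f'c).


Ab = pi * 22^2 / 4 = 380.133 mm2
ld = 0.02 * 380.133 * 460 / sqrt(26.0)
= 685.9 mm

685.9


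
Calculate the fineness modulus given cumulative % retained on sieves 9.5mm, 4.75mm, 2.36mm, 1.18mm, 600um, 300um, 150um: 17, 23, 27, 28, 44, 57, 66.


FM = sum(cumulative % retained) / 100
= 262 / 100
= 2.62

2.62


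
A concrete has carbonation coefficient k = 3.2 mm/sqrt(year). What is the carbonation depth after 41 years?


depth = k * sqrt(t)
= 3.2 * sqrt(41)
= 20.49 mm

20.49


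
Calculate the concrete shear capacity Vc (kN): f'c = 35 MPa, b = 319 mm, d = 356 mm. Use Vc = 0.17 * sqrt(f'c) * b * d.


Vc = 0.17 * sqrt(35) * 319 * 356 / 1000
= 114.22 kN

114.22


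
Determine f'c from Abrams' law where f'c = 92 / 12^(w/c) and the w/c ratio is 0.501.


f'c = 92 / 12^0.501
= 92 / 3.473
= 26.49 MPa

26.49


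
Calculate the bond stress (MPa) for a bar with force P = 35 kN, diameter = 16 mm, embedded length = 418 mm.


u = P / (pi * db * ld)
= 35 * 1000 / (pi * 16 * 418)
= 1.666 MPa

1.666


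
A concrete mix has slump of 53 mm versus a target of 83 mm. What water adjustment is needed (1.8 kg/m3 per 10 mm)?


Difference = 83 - 53 = 30 mm
Water adjustment = 30 * 1.8 / 10 = 5.4 kg/m3

5.4


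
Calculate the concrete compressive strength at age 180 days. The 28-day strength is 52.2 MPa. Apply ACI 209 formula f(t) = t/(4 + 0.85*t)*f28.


f(180) = 180 / (4 + 0.85 * 180) * 52.2
= 180 / 157.0 * 52.2
= 59.85 MPa

59.85


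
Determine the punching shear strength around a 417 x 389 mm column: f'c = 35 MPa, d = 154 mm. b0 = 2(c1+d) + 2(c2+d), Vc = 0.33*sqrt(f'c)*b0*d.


b0 = 2*(417 + 154) + 2*(389 + 154) = 2228 mm
Vc = 0.33 * sqrt(35) * 2228 * 154 / 1000
= 669.86 kN

669.86


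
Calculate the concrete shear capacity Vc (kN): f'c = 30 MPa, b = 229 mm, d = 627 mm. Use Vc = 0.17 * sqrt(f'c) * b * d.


Vc = 0.17 * sqrt(30) * 229 * 627 / 1000
= 133.69 kN

133.69


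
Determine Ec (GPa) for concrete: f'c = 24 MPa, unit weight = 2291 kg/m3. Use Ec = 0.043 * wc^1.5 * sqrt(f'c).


Ec = 0.043 * 2291^1.5 * sqrt(24) / 1000
= 23.1 GPa

23.1


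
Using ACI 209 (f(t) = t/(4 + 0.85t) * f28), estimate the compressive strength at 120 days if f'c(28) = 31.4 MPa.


f(120) = 120 / (4 + 0.85 * 120) * 31.4
= 120 / 106.0 * 31.4
= 35.55 MPa

35.55


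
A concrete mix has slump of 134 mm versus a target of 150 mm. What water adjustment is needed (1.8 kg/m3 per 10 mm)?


Difference = 150 - 134 = 16 mm
Water adjustment = 16 * 1.8 / 10 = 2.9 kg/m3

2.9


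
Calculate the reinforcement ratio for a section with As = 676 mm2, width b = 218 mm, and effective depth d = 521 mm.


rho = As / (b * d)
= 676 / (218 * 521)
= 0.006

0.006


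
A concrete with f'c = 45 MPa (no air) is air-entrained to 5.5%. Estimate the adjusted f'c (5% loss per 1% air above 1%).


Strength loss = (5.5 - 1) * 5 = 22.5%
f'c = 45 * (1 - 22.5/100)
= 34.88 MPa

34.88


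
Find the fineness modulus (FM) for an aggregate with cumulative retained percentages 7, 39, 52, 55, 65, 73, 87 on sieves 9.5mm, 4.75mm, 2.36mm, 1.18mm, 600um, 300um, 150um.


FM = sum(cumulative % retained) / 100
= 378 / 100
= 3.78

3.78


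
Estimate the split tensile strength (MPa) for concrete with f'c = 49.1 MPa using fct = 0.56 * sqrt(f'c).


fct = 0.56 * sqrt(49.1)
= 0.56 * 7.007
= 3.924 MPa

3.924


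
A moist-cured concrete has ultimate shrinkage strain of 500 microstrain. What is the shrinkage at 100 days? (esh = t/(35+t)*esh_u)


esh(100) = 100 / (35 + 100) * 500
= 100 / 135 * 500
= 370.4 microstrain

370.4


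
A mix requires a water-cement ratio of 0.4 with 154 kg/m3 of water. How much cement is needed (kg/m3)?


Cement = water / (w/c)
= 154 / 0.4
= 385.0 kg/m3

385.0


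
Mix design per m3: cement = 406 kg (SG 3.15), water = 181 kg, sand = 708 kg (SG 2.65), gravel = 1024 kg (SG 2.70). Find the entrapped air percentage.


Vol cement = 406 / (3.15 * 1000) = 0.128889 m3
Vol water = 181 / 1000 = 0.181 m3
Vol sand = 708 / (2.65 * 1000) = 0.26717 m3
Vol gravel = 1024 / (2.70 * 1000) = 0.379259 m3
Total solid + water volume = 0.956318 m3
Air = (1 - 0.956318) * 100 = 4.37%

4.37


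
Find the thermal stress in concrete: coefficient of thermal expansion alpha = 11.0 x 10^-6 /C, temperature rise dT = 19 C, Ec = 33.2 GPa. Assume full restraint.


sigma = alpha * dT * Ec
= 11.0e-6 * 19 * 33.2 * 1000
= 6.939 MPa

6.939


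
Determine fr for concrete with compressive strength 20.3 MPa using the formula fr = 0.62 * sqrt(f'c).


fr = 0.62 * sqrt(20.3)
= 2.793 MPa

2.793


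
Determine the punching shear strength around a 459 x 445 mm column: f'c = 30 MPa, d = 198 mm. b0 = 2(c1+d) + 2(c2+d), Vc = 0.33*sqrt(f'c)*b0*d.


b0 = 2*(459 + 198) + 2*(445 + 198) = 2600 mm
Vc = 0.33 * sqrt(30) * 2600 * 198 / 1000
= 930.49 kN

930.49


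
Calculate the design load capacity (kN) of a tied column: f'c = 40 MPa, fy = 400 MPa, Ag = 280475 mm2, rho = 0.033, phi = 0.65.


Ast = rho * Ag = 0.033 * 280475 = 9255.675 mm2
phi*Pn = 0.65 * 0.80 * (0.85 * 40 * (280475 - 9255.675) + 400 * 9255.675) / 1000
= 6720.34 kN

6720.34


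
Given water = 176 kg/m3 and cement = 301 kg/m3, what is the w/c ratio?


w/c = water / cement
w/c = 176 / 301 = 0.585

0.585


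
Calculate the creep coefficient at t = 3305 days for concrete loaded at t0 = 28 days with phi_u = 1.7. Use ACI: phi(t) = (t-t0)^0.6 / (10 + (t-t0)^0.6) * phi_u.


dt = 3305 - 28 = 3277
phi = 3277^0.6 / (10 + 3277^0.6) * 1.7
= 1.577

1.577


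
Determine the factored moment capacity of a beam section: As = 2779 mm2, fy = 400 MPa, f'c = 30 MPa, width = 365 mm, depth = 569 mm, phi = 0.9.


a = As * fy / (0.85 * f'c * b)
= 2779 * 400 / (0.85 * 30 * 365)
= 119.4306 mm
Mn = As * fy * (d - a/2) / 10^6
= 566.1209 kN-m
phi*Mn = 0.9 * 566.1209 = 509.51 kN-m

509.51


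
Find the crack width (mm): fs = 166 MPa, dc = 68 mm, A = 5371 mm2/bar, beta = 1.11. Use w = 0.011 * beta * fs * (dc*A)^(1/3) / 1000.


w = 0.011 * beta * fs * (dc * A)^(1/3) / 1000
= 0.011 * 1.11 * 166 * (68 * 5371)^(1/3) / 1000
= 0.145 mm

0.145


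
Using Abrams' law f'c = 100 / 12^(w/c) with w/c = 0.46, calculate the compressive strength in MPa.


f'c = 100 / 12^0.46
= 100 / 3.136
= 31.88 MPa

31.88


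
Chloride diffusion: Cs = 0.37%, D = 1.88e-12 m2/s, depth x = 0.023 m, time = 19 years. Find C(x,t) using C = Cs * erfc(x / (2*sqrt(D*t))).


t_seconds = 19 * 365.25 * 24 * 3600 = 599594400.0 s
arg = 0.023 / (2 * sqrt(1.88e-12 * 599594400.0))
= 0.3425
erfc(0.3425) = 0.6281
C = 0.37 * 0.6281 = 0.2324%

0.2324


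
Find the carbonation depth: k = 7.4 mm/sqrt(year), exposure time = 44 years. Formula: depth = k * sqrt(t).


depth = k * sqrt(t)
= 7.4 * sqrt(44)
= 49.09 mm

49.09


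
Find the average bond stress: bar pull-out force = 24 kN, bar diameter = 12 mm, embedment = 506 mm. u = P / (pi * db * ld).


u = P / (pi * db * ld)
= 24 * 1000 / (pi * 12 * 506)
= 1.258 MPa

1.258


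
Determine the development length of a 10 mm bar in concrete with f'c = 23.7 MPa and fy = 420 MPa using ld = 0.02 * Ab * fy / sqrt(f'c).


Ab = pi * 10^2 / 4 = 78.54 mm2
ld = 0.02 * 78.54 * 420 / sqrt(23.7)
= 135.5 mm

135.5


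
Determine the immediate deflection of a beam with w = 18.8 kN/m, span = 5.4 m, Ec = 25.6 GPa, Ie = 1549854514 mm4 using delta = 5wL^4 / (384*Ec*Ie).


Convert: L = 5.4 m = 5400 mm, Ec = 25.6 GPa = 25600 MPa
delta = 5 * 18.8 * 5400^4 / (384 * 25600 * 1549854514)
= 5.25 mm

5.25


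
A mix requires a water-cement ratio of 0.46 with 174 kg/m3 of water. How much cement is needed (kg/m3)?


Cement = water / (w/c)
= 174 / 0.46
= 378.3 kg/m3

378.3


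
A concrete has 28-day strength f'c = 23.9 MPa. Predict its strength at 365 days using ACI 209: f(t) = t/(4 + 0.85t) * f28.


f(365) = 365 / (4 + 0.85 * 365) * 23.9
= 365 / 314.25 * 23.9
= 27.76 MPa

27.76


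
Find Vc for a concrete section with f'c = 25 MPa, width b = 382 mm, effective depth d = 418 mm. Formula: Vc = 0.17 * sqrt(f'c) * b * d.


Vc = 0.17 * sqrt(25) * 382 * 418 / 1000
= 135.72 kN

135.72


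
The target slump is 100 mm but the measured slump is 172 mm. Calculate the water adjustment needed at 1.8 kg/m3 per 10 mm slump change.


Difference = 100 - 172 = -72 mm
Water adjustment = -72 * 1.8 / 10 = -13.0 kg/m3

-13.0


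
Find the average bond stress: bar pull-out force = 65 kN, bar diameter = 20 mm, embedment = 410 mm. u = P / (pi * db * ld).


u = P / (pi * db * ld)
= 65 * 1000 / (pi * 20 * 410)
= 2.523 MPa

2.523


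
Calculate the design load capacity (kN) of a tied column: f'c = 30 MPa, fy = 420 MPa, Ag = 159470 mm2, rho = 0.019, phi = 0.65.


Ast = rho * Ag = 0.019 * 159470 = 3029.93 mm2
phi*Pn = 0.65 * 0.80 * (0.85 * 30 * (159470 - 3029.93) + 420 * 3029.93) / 1000
= 2736.13 kN

2736.13


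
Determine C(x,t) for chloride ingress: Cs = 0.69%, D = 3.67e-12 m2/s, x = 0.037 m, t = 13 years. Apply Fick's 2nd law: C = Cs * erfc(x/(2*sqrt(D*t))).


t_seconds = 13 * 365.25 * 24 * 3600 = 410248800.0 s
arg = 0.037 / (2 * sqrt(3.67e-12 * 410248800.0))
= 0.4768
erfc(0.4768) = 0.5001
C = 0.69 * 0.5001 = 0.3451%

0.3451


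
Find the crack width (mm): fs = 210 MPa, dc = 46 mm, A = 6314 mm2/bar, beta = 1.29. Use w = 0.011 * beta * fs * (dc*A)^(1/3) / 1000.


w = 0.011 * beta * fs * (dc * A)^(1/3) / 1000
= 0.011 * 1.29 * 210 * (46 * 6314)^(1/3) / 1000
= 0.197 mm

0.197


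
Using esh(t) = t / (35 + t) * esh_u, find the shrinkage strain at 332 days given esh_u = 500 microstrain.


esh(332) = 332 / (35 + 332) * 500
= 332 / 367 * 500
= 452.3 microstrain

452.3


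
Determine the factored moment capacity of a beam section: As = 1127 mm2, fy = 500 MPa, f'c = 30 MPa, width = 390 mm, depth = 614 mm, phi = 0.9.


a = As * fy / (0.85 * f'c * b)
= 1127 * 500 / (0.85 * 30 * 390)
= 56.6616 mm
Mn = As * fy * (d - a/2) / 10^6
= 330.0246 kN-m
phi*Mn = 0.9 * 330.0246 = 297.02 kN-m

297.02


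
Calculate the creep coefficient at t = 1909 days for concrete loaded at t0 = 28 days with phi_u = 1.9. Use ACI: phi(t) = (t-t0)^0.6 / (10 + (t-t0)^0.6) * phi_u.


dt = 1909 - 28 = 1881
phi = 1881^0.6 / (10 + 1881^0.6) * 1.9
= 1.714

1.714


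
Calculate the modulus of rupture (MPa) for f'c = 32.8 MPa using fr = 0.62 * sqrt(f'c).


fr = 0.62 * sqrt(32.8)
= 3.551 MPa

3.551


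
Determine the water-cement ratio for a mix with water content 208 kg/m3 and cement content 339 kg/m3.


w/c = water / cement
w/c = 208 / 339 = 0.614

0.614


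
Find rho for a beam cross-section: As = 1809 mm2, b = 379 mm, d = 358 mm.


rho = As / (b * d)
= 1809 / (379 * 358)
= 0.0133

0.0133


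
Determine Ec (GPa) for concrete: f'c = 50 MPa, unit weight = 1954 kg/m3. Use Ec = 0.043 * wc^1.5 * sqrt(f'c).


Ec = 0.043 * 1954^1.5 * sqrt(50) / 1000
= 26.26 GPa

26.26


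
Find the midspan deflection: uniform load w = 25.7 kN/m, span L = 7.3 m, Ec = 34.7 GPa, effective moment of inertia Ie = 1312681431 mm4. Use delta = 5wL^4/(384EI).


Convert: L = 7.3 m = 7300 mm, Ec = 34.7 GPa = 34700 MPa
delta = 5 * 25.7 * 7300^4 / (384 * 34700 * 1312681431)
= 20.86 mm

20.86


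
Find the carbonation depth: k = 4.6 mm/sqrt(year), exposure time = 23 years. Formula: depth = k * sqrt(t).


depth = k * sqrt(t)
= 4.6 * sqrt(23)
= 22.06 mm

22.06


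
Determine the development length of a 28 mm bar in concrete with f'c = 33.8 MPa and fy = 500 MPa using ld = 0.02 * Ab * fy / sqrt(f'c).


Ab = pi * 28^2 / 4 = 615.752 mm2
ld = 0.02 * 615.752 * 500 / sqrt(33.8)
= 1059.1 mm

1059.1


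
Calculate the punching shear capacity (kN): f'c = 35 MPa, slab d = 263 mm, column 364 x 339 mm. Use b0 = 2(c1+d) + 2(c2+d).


b0 = 2*(364 + 263) + 2*(339 + 263) = 2458 mm
Vc = 0.33 * sqrt(35) * 2458 * 263 / 1000
= 1262.08 kN

1262.08


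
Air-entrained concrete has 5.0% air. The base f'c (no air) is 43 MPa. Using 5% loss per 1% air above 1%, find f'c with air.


Strength loss = (5.0 - 1) * 5 = 20.0%
f'c = 43 * (1 - 20.0/100)
= 34.4 MPa

34.4


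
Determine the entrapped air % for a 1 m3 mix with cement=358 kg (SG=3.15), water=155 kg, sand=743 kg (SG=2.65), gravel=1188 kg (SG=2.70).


Vol cement = 358 / (3.15 * 1000) = 0.113651 m3
Vol water = 155 / 1000 = 0.155 m3
Vol sand = 743 / (2.65 * 1000) = 0.280377 m3
Vol gravel = 1188 / (2.70 * 1000) = 0.44 m3
Total solid + water volume = 0.989028 m3
Air = (1 - 0.989028) * 100 = 1.1%

1.1


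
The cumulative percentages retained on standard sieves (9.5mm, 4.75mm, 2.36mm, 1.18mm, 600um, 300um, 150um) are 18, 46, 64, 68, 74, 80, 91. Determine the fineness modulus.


FM = sum(cumulative % retained) / 100
= 441 / 100
= 4.41

4.41


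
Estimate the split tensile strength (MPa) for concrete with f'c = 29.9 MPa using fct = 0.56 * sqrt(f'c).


fct = 0.56 * sqrt(29.9)
= 0.56 * 5.468
= 3.062 MPa

3.062


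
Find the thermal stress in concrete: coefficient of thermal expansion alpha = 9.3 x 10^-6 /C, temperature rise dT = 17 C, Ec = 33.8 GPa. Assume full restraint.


sigma = alpha * dT * Ec
= 9.3e-6 * 17 * 33.8 * 1000
= 5.344 MPa

5.344


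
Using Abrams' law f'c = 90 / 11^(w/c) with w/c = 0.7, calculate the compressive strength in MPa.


f'c = 90 / 11^0.7
= 90 / 5.358
= 16.8 MPa

16.8


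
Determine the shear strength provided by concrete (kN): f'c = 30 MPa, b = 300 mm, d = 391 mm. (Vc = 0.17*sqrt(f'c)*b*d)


Vc = 0.17 * sqrt(30) * 300 * 391 / 1000
= 109.22 kN

109.22


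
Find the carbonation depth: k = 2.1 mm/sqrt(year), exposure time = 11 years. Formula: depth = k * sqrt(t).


depth = k * sqrt(t)
= 2.1 * sqrt(11)
= 6.96 mm

6.96


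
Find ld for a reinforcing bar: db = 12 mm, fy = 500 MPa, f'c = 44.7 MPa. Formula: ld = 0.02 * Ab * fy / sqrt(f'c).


Ab = pi * 12^2 / 4 = 113.097 mm2
ld = 0.02 * 113.097 * 500 / sqrt(44.7)
= 169.2 mm

169.2


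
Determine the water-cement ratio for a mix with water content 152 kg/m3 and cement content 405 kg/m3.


w/c = water / cement
w/c = 152 / 405 = 0.375

0.375


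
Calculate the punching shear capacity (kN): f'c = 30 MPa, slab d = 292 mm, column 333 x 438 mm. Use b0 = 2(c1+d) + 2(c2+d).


b0 = 2*(333 + 292) + 2*(438 + 292) = 2710 mm
Vc = 0.33 * sqrt(30) * 2710 * 292 / 1000
= 1430.3 kN

1430.3


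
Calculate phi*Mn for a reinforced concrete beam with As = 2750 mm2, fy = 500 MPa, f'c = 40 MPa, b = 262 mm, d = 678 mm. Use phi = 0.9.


a = As * fy / (0.85 * f'c * b)
= 2750 * 500 / (0.85 * 40 * 262)
= 154.3556 mm
Mn = As * fy * (d - a/2) / 10^6
= 826.1305 kN-m
phi*Mn = 0.9 * 826.1305 = 743.52 kN-m

743.52


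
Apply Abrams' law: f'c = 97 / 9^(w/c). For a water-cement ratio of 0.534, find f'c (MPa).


f'c = 97 / 9^0.534
= 97 / 3.233
= 30.01 MPa

30.01


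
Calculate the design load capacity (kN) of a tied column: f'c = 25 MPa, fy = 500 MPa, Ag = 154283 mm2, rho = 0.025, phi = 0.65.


Ast = rho * Ag = 0.025 * 154283 = 3857.075 mm2
phi*Pn = 0.65 * 0.80 * (0.85 * 25 * (154283 - 3857.075) + 500 * 3857.075) / 1000
= 2665.05 kN

2665.05


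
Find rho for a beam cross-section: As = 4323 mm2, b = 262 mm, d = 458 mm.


rho = As / (b * d)
= 4323 / (262 * 458)
= 0.036

0.036


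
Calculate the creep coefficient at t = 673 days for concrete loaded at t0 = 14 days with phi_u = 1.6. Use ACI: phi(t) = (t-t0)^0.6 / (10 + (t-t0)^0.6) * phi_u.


dt = 673 - 14 = 659
phi = 659^0.6 / (10 + 659^0.6) * 1.6
= 1.329

1.329


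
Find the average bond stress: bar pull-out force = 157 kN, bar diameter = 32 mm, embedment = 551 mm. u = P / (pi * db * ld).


u = P / (pi * db * ld)
= 157 * 1000 / (pi * 32 * 551)
= 2.834 MPa

2.834


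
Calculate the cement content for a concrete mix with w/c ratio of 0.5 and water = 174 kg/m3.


Cement = water / (w/c)
= 174 / 0.5
= 348.0 kg/m3

348.0


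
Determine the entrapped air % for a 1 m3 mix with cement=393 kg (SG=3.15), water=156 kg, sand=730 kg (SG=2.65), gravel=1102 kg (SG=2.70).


Vol cement = 393 / (3.15 * 1000) = 0.124762 m3
Vol water = 156 / 1000 = 0.156 m3
Vol sand = 730 / (2.65 * 1000) = 0.275472 m3
Vol gravel = 1102 / (2.70 * 1000) = 0.408148 m3
Total solid + water volume = 0.964382 m3
Air = (1 - 0.964382) * 100 = 3.56%

3.56


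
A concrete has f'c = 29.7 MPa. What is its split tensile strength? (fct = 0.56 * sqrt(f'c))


fct = 0.56 * sqrt(29.7)
= 0.56 * 5.45
= 3.052 MPa

3.052


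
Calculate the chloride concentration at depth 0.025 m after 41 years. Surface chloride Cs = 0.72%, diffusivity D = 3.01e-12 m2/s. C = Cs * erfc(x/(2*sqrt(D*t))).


t_seconds = 41 * 365.25 * 24 * 3600 = 1293861600.0 s
arg = 0.025 / (2 * sqrt(3.01e-12 * 1293861600.0))
= 0.2003
erfc(0.2003) = 0.777
C = 0.72 * 0.777 = 0.5594%

0.5594


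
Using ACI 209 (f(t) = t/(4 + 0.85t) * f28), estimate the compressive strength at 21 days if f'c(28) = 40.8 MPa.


f(21) = 21 / (4 + 0.85 * 21) * 40.8
= 21 / 21.85 * 40.8
= 39.21 MPa

39.21


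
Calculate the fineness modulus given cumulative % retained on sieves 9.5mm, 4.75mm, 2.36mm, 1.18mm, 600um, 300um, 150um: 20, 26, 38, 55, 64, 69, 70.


FM = sum(cumulative % retained) / 100
= 342 / 100
= 3.42

3.42


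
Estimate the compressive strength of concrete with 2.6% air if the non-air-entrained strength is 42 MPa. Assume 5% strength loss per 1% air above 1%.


Strength loss = (2.6 - 1) * 5 = 8.0%
f'c = 42 * (1 - 8.0/100)
= 38.64 MPa

38.64


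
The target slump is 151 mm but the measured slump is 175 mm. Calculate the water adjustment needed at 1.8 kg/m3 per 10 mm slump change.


Difference = 151 - 175 = -24 mm
Water adjustment = -24 * 1.8 / 10 = -4.3 kg/m3

-4.3


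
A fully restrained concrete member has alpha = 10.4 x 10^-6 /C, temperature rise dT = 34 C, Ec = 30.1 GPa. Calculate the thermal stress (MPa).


sigma = alpha * dT * Ec
= 10.4e-6 * 34 * 30.1 * 1000
= 10.643 MPa

10.643


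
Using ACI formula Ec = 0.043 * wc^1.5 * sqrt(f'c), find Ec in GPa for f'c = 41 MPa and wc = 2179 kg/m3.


Ec = 0.043 * 2179^1.5 * sqrt(41) / 1000
= 28.01 GPa

28.01


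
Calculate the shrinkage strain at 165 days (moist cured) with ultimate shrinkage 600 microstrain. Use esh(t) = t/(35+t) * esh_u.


esh(165) = 165 / (35 + 165) * 600
= 165 / 200 * 600
= 495.0 microstrain

495.0


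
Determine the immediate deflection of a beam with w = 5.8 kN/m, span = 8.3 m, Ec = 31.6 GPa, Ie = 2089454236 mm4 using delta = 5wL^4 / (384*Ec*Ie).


Convert: L = 8.3 m = 8300 mm, Ec = 31.6 GPa = 31600 MPa
delta = 5 * 5.8 * 8300^4 / (384 * 31600 * 2089454236)
= 5.43 mm

5.43


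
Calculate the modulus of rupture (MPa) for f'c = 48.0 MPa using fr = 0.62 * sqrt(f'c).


fr = 0.62 * sqrt(48.0)
= 4.295 MPa

4.295


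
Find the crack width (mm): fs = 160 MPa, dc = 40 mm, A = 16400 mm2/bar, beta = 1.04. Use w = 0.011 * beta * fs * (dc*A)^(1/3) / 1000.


w = 0.011 * beta * fs * (dc * A)^(1/3) / 1000
= 0.011 * 1.04 * 160 * (40 * 16400)^(1/3) / 1000
= 0.159 mm

0.159


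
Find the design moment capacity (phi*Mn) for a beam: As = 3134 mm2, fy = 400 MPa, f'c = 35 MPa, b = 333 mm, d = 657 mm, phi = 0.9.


a = As * fy / (0.85 * f'c * b)
= 3134 * 400 / (0.85 * 35 * 333)
= 126.54 mm
Mn = As * fy * (d - a/2) / 10^6
= 744.2999 kN-m
phi*Mn = 0.9 * 744.2999 = 669.87 kN-m

669.87


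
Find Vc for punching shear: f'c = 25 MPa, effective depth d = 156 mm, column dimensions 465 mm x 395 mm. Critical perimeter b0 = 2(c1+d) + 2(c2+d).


b0 = 2*(465 + 156) + 2*(395 + 156) = 2344 mm
Vc = 0.33 * sqrt(25) * 2344 * 156 / 1000
= 603.35 kN

603.35


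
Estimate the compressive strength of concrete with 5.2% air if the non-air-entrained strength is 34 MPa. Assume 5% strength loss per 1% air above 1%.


Strength loss = (5.2 - 1) * 5 = 21.0%
f'c = 34 * (1 - 21.0/100)
= 26.86 MPa

26.86


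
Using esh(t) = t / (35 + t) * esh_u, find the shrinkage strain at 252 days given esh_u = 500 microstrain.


esh(252) = 252 / (35 + 252) * 500
= 252 / 287 * 500
= 439.0 microstrain

439.0


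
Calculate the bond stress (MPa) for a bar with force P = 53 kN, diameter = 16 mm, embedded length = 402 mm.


u = P / (pi * db * ld)
= 53 * 1000 / (pi * 16 * 402)
= 2.623 MPa

2.623


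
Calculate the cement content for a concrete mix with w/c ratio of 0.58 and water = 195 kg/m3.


Cement = water / (w/c)
= 195 / 0.58
= 336.2 kg/m3

336.2


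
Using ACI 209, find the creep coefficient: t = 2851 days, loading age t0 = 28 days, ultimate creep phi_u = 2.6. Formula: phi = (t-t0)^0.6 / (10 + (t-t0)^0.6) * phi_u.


dt = 2851 - 28 = 2823
phi = 2823^0.6 / (10 + 2823^0.6) * 2.6
= 2.396

2.396


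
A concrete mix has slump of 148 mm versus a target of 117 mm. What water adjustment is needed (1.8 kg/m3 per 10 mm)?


Difference = 117 - 148 = -31 mm
Water adjustment = -31 * 1.8 / 10 = -5.6 kg/m3

-5.6


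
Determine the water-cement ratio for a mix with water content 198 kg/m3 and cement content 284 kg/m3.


w/c = water / cement
w/c = 198 / 284 = 0.697

0.697


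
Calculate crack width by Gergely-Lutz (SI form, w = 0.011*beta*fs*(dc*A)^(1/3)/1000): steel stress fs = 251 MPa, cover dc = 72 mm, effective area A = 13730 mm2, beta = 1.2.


w = 0.011 * beta * fs * (dc * A)^(1/3) / 1000
= 0.011 * 1.2 * 251 * (72 * 13730)^(1/3) / 1000
= 0.33 mm

0.33


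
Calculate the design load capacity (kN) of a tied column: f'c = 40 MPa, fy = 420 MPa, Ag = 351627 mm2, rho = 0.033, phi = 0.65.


Ast = rho * Ag = 0.033 * 351627 = 11603.691 mm2
phi*Pn = 0.65 * 0.80 * (0.85 * 40 * (351627 - 11603.691) + 420 * 11603.691) / 1000
= 8545.86 kN

8545.86


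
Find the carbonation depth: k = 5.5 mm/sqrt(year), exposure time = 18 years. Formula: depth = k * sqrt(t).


depth = k * sqrt(t)
= 5.5 * sqrt(18)
= 23.33 mm

23.33


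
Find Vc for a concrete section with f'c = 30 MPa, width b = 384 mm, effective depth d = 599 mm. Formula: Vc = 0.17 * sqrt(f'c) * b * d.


Vc = 0.17 * sqrt(30) * 384 * 599 / 1000
= 214.17 kN

214.17


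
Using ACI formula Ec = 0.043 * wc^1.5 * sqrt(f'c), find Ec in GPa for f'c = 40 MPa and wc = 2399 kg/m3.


Ec = 0.043 * 2399^1.5 * sqrt(40) / 1000
= 31.96 GPa

31.96


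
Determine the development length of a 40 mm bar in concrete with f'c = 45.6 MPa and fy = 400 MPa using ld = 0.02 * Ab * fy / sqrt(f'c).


Ab = pi * 40^2 / 4 = 1256.637 mm2
ld = 0.02 * 1256.637 * 400 / sqrt(45.6)
= 1488.7 mm

1488.7


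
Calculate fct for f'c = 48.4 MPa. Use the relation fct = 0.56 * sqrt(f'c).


fct = 0.56 * sqrt(48.4)
= 0.56 * 6.957
= 3.896 MPa

3.896


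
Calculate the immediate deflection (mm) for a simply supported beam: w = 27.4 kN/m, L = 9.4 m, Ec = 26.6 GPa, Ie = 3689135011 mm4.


Convert: L = 9.4 m = 9400 mm, Ec = 26.6 GPa = 26600 MPa
delta = 5 * 27.4 * 9400^4 / (384 * 26600 * 3689135011)
= 28.39 mm

28.39


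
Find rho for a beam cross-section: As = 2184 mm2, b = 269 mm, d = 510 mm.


rho = As / (b * d)
= 2184 / (269 * 510)
= 0.0159

0.0159


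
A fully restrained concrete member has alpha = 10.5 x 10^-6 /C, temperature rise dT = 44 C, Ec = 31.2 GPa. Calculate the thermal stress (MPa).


sigma = alpha * dT * Ec
= 10.5e-6 * 44 * 31.2 * 1000
= 14.414 MPa

14.414


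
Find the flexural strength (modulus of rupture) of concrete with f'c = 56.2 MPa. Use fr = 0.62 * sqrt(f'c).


fr = 0.62 * sqrt(56.2)
= 4.648 MPa

4.648


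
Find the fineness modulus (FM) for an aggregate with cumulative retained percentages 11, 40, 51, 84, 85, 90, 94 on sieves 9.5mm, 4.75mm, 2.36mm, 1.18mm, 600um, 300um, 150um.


FM = sum(cumulative % retained) / 100
= 455 / 100
= 4.55

4.55


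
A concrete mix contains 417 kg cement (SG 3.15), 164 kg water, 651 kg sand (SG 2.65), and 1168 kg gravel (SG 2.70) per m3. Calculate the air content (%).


Vol cement = 417 / (3.15 * 1000) = 0.132381 m3
Vol water = 164 / 1000 = 0.164 m3
Vol sand = 651 / (2.65 * 1000) = 0.24566 m3
Vol gravel = 1168 / (2.70 * 1000) = 0.432593 m3
Total solid + water volume = 0.974634 m3
Air = (1 - 0.974634) * 100 = 2.54%

2.54


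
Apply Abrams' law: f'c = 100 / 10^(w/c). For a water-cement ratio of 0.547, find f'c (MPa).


f'c = 100 / 10^0.547
= 100 / 3.524
= 28.38 MPa

28.38
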